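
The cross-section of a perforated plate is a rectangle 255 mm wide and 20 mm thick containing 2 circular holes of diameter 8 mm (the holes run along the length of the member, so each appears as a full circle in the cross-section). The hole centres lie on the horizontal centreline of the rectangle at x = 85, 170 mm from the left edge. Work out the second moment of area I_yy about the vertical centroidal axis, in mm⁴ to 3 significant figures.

I_yy ≈ 2.75 × 10⁷ mm⁴

Decompose the section into non-overlapping parts with the origin at the bottom-left of its bounding rectangle.
Plate: 255 × 20, A = 5 100 mm², x = 127.5 mm, Ī = 27 635 625 mm⁴.
Hole 1 (subtracted): ⌀8, A = 50.265 mm², x = 85 mm, Ī = 201.06 mm⁴.
Hole 2 (subtracted): ⌀8, A = 50.265 mm², x = 170 mm, Ī = 201.06 mm⁴.
By symmetry the centroid is at mid-width, x̄ = 127.5 mm.
Transfer each piece to the vertical centroidal axis using Ī + A·d² with d = x − 127.5:
  plate: d = 0 mm → contributes +27 635 625 mm⁴
  hole 1: d = -42.5 mm → contributes −90 993 mm⁴
  hole 2: d = 42.5 mm → contributes −90 993 mm⁴
Total I = 27 453 639 mm⁴.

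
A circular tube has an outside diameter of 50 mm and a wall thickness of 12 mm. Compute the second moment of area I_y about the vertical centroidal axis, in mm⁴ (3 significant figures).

Split into non-overlapping primitives; take the origin at the lower-left of the bounding box.
Outer circle: ⌀50, A = 1963.5 mm², x = 25 mm, Ī = 306 796 mm⁴.
Bore (subtracted): ⌀26, A = 530.93 mm², x = 25 mm, Ī = 22 432 mm⁴.
By symmetry the centroid is at mid-width, x̄ = 25 mm.
All pieces are centred on the vertical centroidal axis, so I = ΣĪ (holes subtracted) = 284 364 mm⁴.

I_y ≈ 2.84 × 10⁵ mm⁴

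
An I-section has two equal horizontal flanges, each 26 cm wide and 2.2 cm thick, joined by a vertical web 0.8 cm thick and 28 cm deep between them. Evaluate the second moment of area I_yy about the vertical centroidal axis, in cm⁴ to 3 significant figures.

Treat the section as a set of non-overlapping primitives; coordinates are from the bounding-box lower-left.
Bottom flange: 26 × 2.2, A = 57.2 cm², x = 13 cm, Ī = 3222.3 cm⁴.
Web: 0.8 × 28, A = 22.4 cm², x = 13 cm, Ī = 1.1947 cm⁴.
Top flange: 26 × 2.2, A = 57.2 cm², x = 13 cm, Ī = 3222.3 cm⁴.
By symmetry the centroid is at mid-width, x̄ = 13 cm.
All pieces are centred on the vertical centroidal axis, so I = ΣĪ = 6445.7 cm⁴.

I_yy ≈ 6450 cm⁴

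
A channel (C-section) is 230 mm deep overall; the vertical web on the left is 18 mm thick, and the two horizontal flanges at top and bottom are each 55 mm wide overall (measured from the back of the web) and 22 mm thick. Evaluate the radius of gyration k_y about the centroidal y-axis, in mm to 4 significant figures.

Treat the section as a set of non-overlapping primitives; coordinates are from the bounding-box lower-left.
Web: 18 × 230, A = 4 140 mm², x = 9 mm, Ī = 111 780 mm⁴.
Top flange (beyond web): 37 × 22, A = 814 mm², x = 36.5 mm, Ī = 92863.8 mm⁴.
Bottom flange (beyond web): 37 × 22, A = 814 mm², x = 36.5 mm, Ī = 92863.8 mm⁴.
Centroid: x̄ = ΣA·x / ΣA = 16.7618 mm.
Transfer each piece to the centroidal y-axis using Ī + A·d² with d = x − 16.7618:
  web: d = -7.76179 mm → contributes +361 196 mm⁴
  top flange (beyond web): d = 19.7382 mm → contributes +409 996 mm⁴
  bottom flange (beyond web): d = 19.7382 mm → contributes +409 996 mm⁴
Total I = 1 181 187 mm⁴.
Radius of gyration: k = √(I/A) = √(1 181 187 / 5 768) = 14.3102 mm.

k_y ≈ 14.31 mm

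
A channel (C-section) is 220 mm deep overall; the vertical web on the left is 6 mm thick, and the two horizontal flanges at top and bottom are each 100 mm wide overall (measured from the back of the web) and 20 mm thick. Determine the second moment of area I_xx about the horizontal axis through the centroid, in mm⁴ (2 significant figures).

I_xx ≈ 4.3 × 10⁷ mm⁴

Break the section into simple shapes (no overlaps), measuring from the bottom-left corner of the bounding box.
Web: 6 × 220, A = 1 320 mm², y = 110 mm, Ī = 5 324 000 mm⁴.
Top flange (beyond web): 94 × 20, A = 1 880 mm², y = 210 mm, Ī = 62 667 mm⁴.
Bottom flange (beyond web): 94 × 20, A = 1 880 mm², y = 10 mm, Ī = 62 667 mm⁴.
By symmetry the centroid is at mid-height, ȳ = 110 mm.
Transfer each piece to the horizontal axis through the centroid using Ī + A·d² with d = y − 110:
  web: d = 0 mm → contributes +5 324 000 mm⁴
  top flange (beyond web): d = 100 mm → contributes +18 862 667 mm⁴
  bottom flange (beyond web): d = -100 mm → contributes +18 862 667 mm⁴
Total I = 43 049 333 mm⁴.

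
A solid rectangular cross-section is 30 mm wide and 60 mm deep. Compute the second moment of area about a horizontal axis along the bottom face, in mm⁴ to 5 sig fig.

I_base ≈ 2.1600 × 10⁶ mm⁴

The section: 30 × 60, A = 1 800 mm², y = 30 mm, Ī = 540 000 mm⁴.
Transfer it to the bottom edge using Ī + A·d² with d = y − 0:
  the section: d = 30 mm → contributes +2 160 000 mm⁴
Total I = 2 160 000 mm⁴.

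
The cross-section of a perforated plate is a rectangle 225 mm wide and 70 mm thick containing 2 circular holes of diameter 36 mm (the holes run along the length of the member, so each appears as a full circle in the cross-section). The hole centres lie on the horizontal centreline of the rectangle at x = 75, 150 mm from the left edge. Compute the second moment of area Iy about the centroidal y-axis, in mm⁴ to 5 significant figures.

Iy ≈ 6.3418 × 10⁷ mm⁴

Break the section into simple shapes (no overlaps), measuring from the bottom-left corner of the bounding box.
Plate: 225 × 70, A = 15 750 mm², x = 112.5 mm, Ī = 66 445 313 mm⁴.
Hole 1 (subtracted): ⌀36, A = 1017.876 mm², x = 75 mm, Ī = 82447.96 mm⁴.
Hole 2 (subtracted): ⌀36, A = 1017.876 mm², x = 150 mm, Ī = 82447.96 mm⁴.
By symmetry the centroid is at mid-width, x̄ = 112.5 mm.
Transfer each piece to the centroidal y-axis using Ī + A·d² with d = x − 112.5:
  plate: d = 0 mm → contributes +66 445 313 mm⁴
  hole 1: d = -37.5 mm → contributes −1 513 836 mm⁴
  hole 2: d = 37.5 mm → contributes −1 513 836 mm⁴
Total I = 63 417 640 mm⁴.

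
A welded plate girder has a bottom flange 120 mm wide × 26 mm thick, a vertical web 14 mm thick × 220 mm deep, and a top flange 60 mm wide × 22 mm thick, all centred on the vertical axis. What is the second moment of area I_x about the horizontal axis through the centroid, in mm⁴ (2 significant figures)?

I_x ≈ 7.3 × 10⁷ mm⁴

Treat the section as a set of non-overlapping primitives; coordinates are from the bounding-box lower-left.
Bottom plate: 120 × 26, A = 3 120 mm², y = 13 mm, Ī = 175 760 mm⁴.
Web plate: 14 × 220, A = 3 080 mm², y = 136 mm, Ī = 12 422 667 mm⁴.
Top plate: 60 × 22, A = 1 320 mm², y = 257 mm, Ī = 53 240 mm⁴.
Centroid: ȳ = ΣA·y / ΣA = 106.2 mm.
Transfer each piece to the horizontal axis through the centroid using Ī + A·d² with d = y − 106.2:
  bottom plate: d = -93.21 mm → contributes +27 281 160 mm⁴
  web plate: d = 29.79 mm → contributes +15 156 463 mm⁴
  top plate: d = 150.8 mm → contributes +30 067 920 mm⁴
Total I = 72 505 543 mm⁴.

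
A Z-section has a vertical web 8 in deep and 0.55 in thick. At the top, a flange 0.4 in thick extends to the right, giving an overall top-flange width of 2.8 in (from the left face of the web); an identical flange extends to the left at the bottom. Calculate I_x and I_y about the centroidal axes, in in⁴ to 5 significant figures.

I_x ≈ 49.483 in⁴, I_y ≈ 4.3983 in⁴

Treat the section as a set of non-overlapping primitives; coordinates are from the bounding-box lower-left.
Web: 0.55 × 8, A = 4.4 in², y = 4 in, Ī = 23.46667 in⁴.
Top flange (beyond web): 2.25 × 0.4, A = 0.9 in², y = 7.8 in, Ī = 0.012 in⁴.
Bottom flange (beyond web): 2.25 × 0.4, A = 0.9 in², y = 0.2 in, Ī = 0.012 in⁴.
Centroid: ȳ = ΣA·y / ΣA = 4 in.
Transfer each piece to the centroidal x-axis using Ī + A·d² with d = y − 4:
  web: d = 0 in → contributes +23.46667 in⁴
  top flange (beyond web): d = 3.8 in → contributes +13.008 in⁴
  bottom flange (beyond web): d = -3.8 in → contributes +13.008 in⁴
Total I = 49.48267 in⁴.
For the y-axis: x̄ = 2.525 in.
Repeating about the centroidal y-axis gives I_y = 4.398292 in⁴.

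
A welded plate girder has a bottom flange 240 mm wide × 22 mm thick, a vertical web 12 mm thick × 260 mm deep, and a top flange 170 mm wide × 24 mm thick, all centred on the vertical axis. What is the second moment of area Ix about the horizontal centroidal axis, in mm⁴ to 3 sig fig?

Ix ≈ 2.03 × 10⁸ mm⁴

Split into non-overlapping primitives; take the origin at the lower-left of the bounding box.
Bottom plate: 240 × 22, A = 5 280 mm², y = 11 mm, Ī = 212 960 mm⁴.
Web plate: 12 × 260, A = 3 120 mm², y = 152 mm, Ī = 17 576 000 mm⁴.
Top plate: 170 × 24, A = 4 080 mm², y = 294 mm, Ī = 195 840 mm⁴.
Centroid: ȳ = ΣA·y / ΣA = 138.77 mm.
Transfer each piece to the horizontal centroidal axis using Ī + A·d² with d = y − 138.77:
  bottom plate: d = -127.77 mm → contributes +86 408 835 mm⁴
  web plate: d = 13.231 mm → contributes +18 122 166 mm⁴
  top plate: d = 155.23 mm → contributes +98 509 934 mm⁴
Total I = 203 040 935 mm⁴.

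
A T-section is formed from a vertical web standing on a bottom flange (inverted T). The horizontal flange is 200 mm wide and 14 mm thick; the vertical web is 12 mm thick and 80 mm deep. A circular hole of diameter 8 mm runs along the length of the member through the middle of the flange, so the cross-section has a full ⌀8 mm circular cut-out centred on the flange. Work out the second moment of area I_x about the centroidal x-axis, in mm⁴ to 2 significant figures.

Break the section into simple shapes (no overlaps), measuring from the bottom-left corner of the bounding box.
Flange: 200 × 14, A = 2 800 mm², y = 7 mm, Ī = 45 733 mm⁴.
Web: 12 × 80, A = 960 mm², y = 54 mm, Ī = 512 000 mm⁴.
Hole (subtracted): ⌀8, A = 50.27 mm², y = 7 mm, Ī = 201.1 mm⁴.
Centroid: ȳ = ΣA·y / ΣA = 19.16 mm.
Transfer each piece to the centroidal x-axis using Ī + A·d² with d = y − 19.16:
  flange: d = -12.16 mm → contributes +459 934 mm⁴
  web: d = 34.84 mm → contributes +1 677 099 mm⁴
  hole: d = -12.16 mm → contributes −7 637 mm⁴
Total I = 2 129 396 mm⁴.

I_x ≈ 2.1 × 10⁶ mm⁴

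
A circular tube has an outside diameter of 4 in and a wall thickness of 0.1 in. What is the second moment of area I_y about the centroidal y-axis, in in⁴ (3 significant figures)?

I_y ≈ 2.33 in⁴

Split into non-overlapping primitives; take the origin at the lower-left of the bounding box.
Outer circle: ⌀4, A = 12.566 in², x = 2 in, Ī = 12.566 in⁴.
Bore (subtracted): ⌀3.8, A = 11.341 in², x = 2 in, Ī = 10.235 in⁴.
By symmetry the centroid is at mid-width, x̄ = 2 in.
All pieces are centred on the centroidal y-axis, so I = ΣĪ (holes subtracted) = 2.331 in⁴.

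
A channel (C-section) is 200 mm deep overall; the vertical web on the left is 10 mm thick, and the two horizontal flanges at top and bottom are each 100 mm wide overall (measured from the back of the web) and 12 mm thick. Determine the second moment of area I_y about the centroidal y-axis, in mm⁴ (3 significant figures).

Break the section into simple shapes (no overlaps), measuring from the bottom-left corner of the bounding box.
Web: 10 × 200, A = 2 000 mm², x = 5 mm, Ī = 16 667 mm⁴.
Top flange (beyond web): 90 × 12, A = 1 080 mm², x = 55 mm, Ī = 729 000 mm⁴.
Bottom flange (beyond web): 90 × 12, A = 1 080 mm², x = 55 mm, Ī = 729 000 mm⁴.
Centroid: x̄ = ΣA·x / ΣA = 30.962 mm.
Transfer each piece to the centroidal y-axis using Ī + A·d² with d = x − 30.962:
  web: d = -25.962 mm → contributes +1 364 670 mm⁴
  top flange (beyond web): d = 24.038 mm → contributes +1 353 075 mm⁴
  bottom flange (beyond web): d = 24.038 mm → contributes +1 353 075 mm⁴
Total I = 4 070 821 mm⁴.

I_y ≈ 4.07 × 10⁶ mm⁴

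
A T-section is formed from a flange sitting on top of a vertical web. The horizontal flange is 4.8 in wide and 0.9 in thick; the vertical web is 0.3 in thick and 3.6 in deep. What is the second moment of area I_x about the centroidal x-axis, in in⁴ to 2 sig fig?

Split into non-overlapping primitives; take the origin at the lower-left of the bounding box.
Flange: 4.8 × 0.9, A = 4.32 in², y = 4.05 in, Ī = 0.2916 in⁴.
Web: 0.3 × 3.6, A = 1.08 in², y = 1.8 in, Ī = 1.166 in⁴.
Centroid: ȳ = ΣA·y / ΣA = 3.6 in.
Transfer each piece to the centroidal x-axis using Ī + A·d² with d = y − 3.6:
  flange: d = 0.45 in → contributes +1.166 in⁴
  web: d = -1.8 in → contributes +4.666 in⁴
Total I = 5.832 in⁴.

I_x ≈ 5.8 in⁴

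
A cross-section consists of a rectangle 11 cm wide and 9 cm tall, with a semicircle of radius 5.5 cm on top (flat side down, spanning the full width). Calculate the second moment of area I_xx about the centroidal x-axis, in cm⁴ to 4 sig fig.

Decompose the section into non-overlapping parts with the origin at the bottom-left of its bounding rectangle.
Rectangular body: 11 × 9, A = 99 cm², y = 4.5 cm, Ī = 668.25 cm⁴.
Semicircular cap: semicircle r = 5.5, A = 47.5166 cm², y = 11.3343 cm, Ī = 100.434 cm⁴.
Centroid: ȳ = ΣA·y / ΣA = 6.71641 cm.
Transfer each piece to the centroidal x-axis using Ī + A·d² with d = y − 6.71641:
  rectangular body: d = -2.21641 cm → contributes +1154.59 cm⁴
  semicircular cap: d = 4.61786 cm → contributes +1113.71 cm⁴
Total I = 2268.29 cm⁴.

I_xx ≈ 2268 cm⁴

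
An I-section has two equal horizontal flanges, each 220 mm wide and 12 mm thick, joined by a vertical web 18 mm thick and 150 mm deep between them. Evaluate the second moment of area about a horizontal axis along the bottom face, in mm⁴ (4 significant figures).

I_base ≈ 1.002 × 10⁸ mm⁴

Decompose the section into non-overlapping parts with the origin at the bottom-left of its bounding rectangle.
Bottom flange: 220 × 12, A = 2 640 mm², y = 6 mm, Ī = 31 680 mm⁴.
Web: 18 × 150, A = 2 700 mm², y = 87 mm, Ī = 5 062 500 mm⁴.
Top flange: 220 × 12, A = 2 640 mm², y = 168 mm, Ī = 31 680 mm⁴.
Transfer each piece to a horizontal axis along the bottom face using Ī + A·d² with d = y − 0:
  bottom flange: d = 6 mm → contributes +126 720 mm⁴
  web: d = 87 mm → contributes +25 498 800 mm⁴
  top flange: d = 168 mm → contributes +74 543 040 mm⁴
Total I = 100 168 560 mm⁴.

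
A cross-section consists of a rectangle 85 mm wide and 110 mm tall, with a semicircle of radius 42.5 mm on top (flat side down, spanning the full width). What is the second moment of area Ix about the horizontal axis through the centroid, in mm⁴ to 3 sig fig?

Decompose the section into non-overlapping parts with the origin at the bottom-left of its bounding rectangle.
Rectangular body: 85 × 110, A = 9 350 mm², y = 55 mm, Ī = 9 427 917 mm⁴.
Semicircular cap: semicircle r = 42.5, A = 2837.3 mm², y = 128.04 mm, Ī = 358 086 mm⁴.
Centroid: ȳ = ΣA·y / ΣA = 72.003 mm.
Transfer each piece to the horizontal axis through the centroid using Ī + A·d² with d = y − 72.003:
  rectangular body: d = -17.003 mm → contributes +12 131 178 mm⁴
  semicircular cap: d = 56.034 mm → contributes +9 266 533 mm⁴
Total I = 21 397 711 mm⁴.

Ix ≈ 2.14 × 10⁷ mm⁴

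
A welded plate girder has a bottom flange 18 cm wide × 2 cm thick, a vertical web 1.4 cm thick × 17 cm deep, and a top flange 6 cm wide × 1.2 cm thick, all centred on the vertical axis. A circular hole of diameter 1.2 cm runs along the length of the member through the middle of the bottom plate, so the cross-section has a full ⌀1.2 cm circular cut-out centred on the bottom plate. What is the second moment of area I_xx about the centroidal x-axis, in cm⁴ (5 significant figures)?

Treat the section as a set of non-overlapping primitives; coordinates are from the bounding-box lower-left.
Bottom plate: 18 × 2, A = 36 cm², y = 1 cm, Ī = 12 cm⁴.
Web plate: 1.4 × 17, A = 23.8 cm², y = 10.5 cm, Ī = 573.1833 cm⁴.
Top plate: 6 × 1.2, A = 7.2 cm², y = 19.6 cm, Ī = 0.864 cm⁴.
Hole (subtracted): ⌀1.2, A = 1.130973 cm², y = 1 cm, Ī = 0.1017876 cm⁴.
Centroid: ȳ = ΣA·y / ΣA = 6.465695 cm.
Transfer each piece to the centroidal x-axis using Ī + A·d² with d = y − 6.465695:
  bottom plate: d = -5.465695 cm → contributes +1087.458 cm⁴
  web plate: d = 4.034305 cm → contributes +960.543 cm⁴
  top plate: d = 13.13431 cm → contributes +1242.936 cm⁴
  hole: d = -5.465695 cm → contributes −33.88828 cm⁴
Total I = 3257.048 cm⁴.

I_xx ≈ 3257.0 cm⁴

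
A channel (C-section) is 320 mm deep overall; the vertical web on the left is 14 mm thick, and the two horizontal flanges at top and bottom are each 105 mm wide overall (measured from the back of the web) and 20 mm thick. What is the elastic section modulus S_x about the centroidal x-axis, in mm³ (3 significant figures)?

Split into non-overlapping primitives; take the origin at the lower-left of the bounding box.
Web: 14 × 320, A = 4 480 mm², y = 160 mm, Ī = 38 229 333 mm⁴.
Top flange (beyond web): 91 × 20, A = 1 820 mm², y = 310 mm, Ī = 60 667 mm⁴.
Bottom flange (beyond web): 91 × 20, A = 1 820 mm², y = 10 mm, Ī = 60 667 mm⁴.
By symmetry the centroid is at mid-height, ȳ = 160 mm.
Transfer each piece to the centroidal x-axis using Ī + A·d² with d = y − 160:
  web: d = 0 mm → contributes +38 229 333 mm⁴
  top flange (beyond web): d = 150 mm → contributes +41 010 667 mm⁴
  bottom flange (beyond web): d = -150 mm → contributes +41 010 667 mm⁴
Total I = 120 250 667 mm⁴.
Extreme fibre distance c = 160 mm; S = I/c = 751 567 mm³.

S_x ≈ 7.52 × 10⁵ mm³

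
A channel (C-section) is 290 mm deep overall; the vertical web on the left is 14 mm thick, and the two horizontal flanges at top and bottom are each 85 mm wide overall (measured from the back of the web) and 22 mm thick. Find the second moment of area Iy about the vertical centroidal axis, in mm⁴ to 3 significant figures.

Iy ≈ 4.57 × 10⁶ mm⁴

Break the section into simple shapes (no overlaps), measuring from the bottom-left corner of the bounding box.
Web: 14 × 290, A = 4 060 mm², x = 7 mm, Ī = 66 313 mm⁴.
Top flange (beyond web): 71 × 22, A = 1 562 mm², x = 49.5 mm, Ī = 656 170 mm⁴.
Bottom flange (beyond web): 71 × 22, A = 1 562 mm², x = 49.5 mm, Ī = 656 170 mm⁴.
Centroid: x̄ = ΣA·x / ΣA = 25.481 mm.
Transfer each piece to the vertical centroidal axis using Ī + A·d² with d = x − 25.481:
  web: d = -18.481 mm → contributes +1 453 048 mm⁴
  top flange (beyond web): d = 24.019 mm → contributes +1 557 281 mm⁴
  bottom flange (beyond web): d = 24.019 mm → contributes +1 557 281 mm⁴
Total I = 4 567 610 mm⁴.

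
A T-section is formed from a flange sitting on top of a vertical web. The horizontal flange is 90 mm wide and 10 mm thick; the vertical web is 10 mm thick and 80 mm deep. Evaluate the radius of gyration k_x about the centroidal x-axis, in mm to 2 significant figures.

k_x ≈ 28 mm

Split into non-overlapping primitives; take the origin at the lower-left of the bounding box.
Flange: 90 × 10, A = 900 mm², y = 85 mm, Ī = 7 500 mm⁴.
Web: 10 × 80, A = 800 mm², y = 40 mm, Ī = 426 667 mm⁴.
Centroid: ȳ = ΣA·y / ΣA = 63.82 mm.
Transfer each piece to the centroidal x-axis using Ī + A·d² with d = y − 63.82:
  flange: d = 21.18 mm → contributes +411 099 mm⁴
  web: d = -23.82 mm → contributes +880 715 mm⁴
Total I = 1 291 814 mm⁴.
Radius of gyration: k = √(I/A) = √(1 291 814 / 1 700) = 27.57 mm.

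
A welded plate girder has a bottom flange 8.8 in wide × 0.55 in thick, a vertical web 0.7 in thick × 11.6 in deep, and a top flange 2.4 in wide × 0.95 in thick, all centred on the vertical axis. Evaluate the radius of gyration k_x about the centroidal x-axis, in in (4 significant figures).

k_x ≈ 4.756 in

Break the section into simple shapes (no overlaps), measuring from the bottom-left corner of the bounding box.
Bottom plate: 8.8 × 0.55, A = 4.84 in², y = 0.275 in, Ī = 0.122008 in⁴.
Web plate: 0.7 × 11.6, A = 8.12 in², y = 6.35 in, Ī = 91.0523 in⁴.
Top plate: 2.4 × 0.95, A = 2.28 in², y = 12.625 in, Ī = 0.171475 in⁴.
Centroid: ȳ = ΣA·y / ΣA = 5.35945 in.
Transfer each piece to the centroidal x-axis using Ī + A·d² with d = y − 5.35945:
  bottom plate: d = -5.08445 in → contributes +125.244 in⁴
  web plate: d = 0.990551 in → contributes +99.0195 in⁴
  top plate: d = 7.26555 in → contributes +120.529 in⁴
Total I = 344.792 in⁴.
Radius of gyration: k = √(I/A) = √(344.792 / 15.24) = 4.75649 in.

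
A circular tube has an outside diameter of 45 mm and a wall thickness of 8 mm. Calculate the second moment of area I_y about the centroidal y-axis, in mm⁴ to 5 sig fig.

I_y ≈ 1.6657 × 10⁵ mm⁴

Split into non-overlapping primitives; take the origin at the lower-left of the bounding box.
Outer circle: ⌀45, A = 1590.431 mm², x = 22.5 mm, Ī = 201 289 mm⁴.
Bore (subtracted): ⌀29, A = 660.5199 mm², x = 22.5 mm, Ī = 34718.57 mm⁴.
By symmetry the centroid is at mid-width, x̄ = 22.5 mm.
All pieces are centred on the centroidal y-axis, so I = ΣĪ (holes subtracted) = 166570.4 mm⁴.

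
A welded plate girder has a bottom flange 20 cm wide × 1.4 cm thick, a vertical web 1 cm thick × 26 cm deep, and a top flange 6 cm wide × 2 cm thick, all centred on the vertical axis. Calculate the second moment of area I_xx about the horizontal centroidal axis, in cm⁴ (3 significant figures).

Treat the section as a set of non-overlapping primitives; coordinates are from the bounding-box lower-left.
Bottom plate: 20 × 1.4, A = 28 cm², y = 0.7 cm, Ī = 4.5733 cm⁴.
Web plate: 1 × 26, A = 26 cm², y = 14.4 cm, Ī = 1464.7 cm⁴.
Top plate: 6 × 2, A = 12 cm², y = 28.4 cm, Ī = 4 cm⁴.
Centroid: ȳ = ΣA·y / ΣA = 11.133 cm.
Transfer each piece to the horizontal centroidal axis using Ī + A·d² with d = y − 11.133:
  bottom plate: d = -10.433 cm → contributes +3052.5 cm⁴
  web plate: d = 3.2667 cm → contributes +1742.1 cm⁴
  top plate: d = 17.267 cm → contributes +3581.7 cm⁴
Total I = 8376.3 cm⁴.

I_xx ≈ 8380 cm⁴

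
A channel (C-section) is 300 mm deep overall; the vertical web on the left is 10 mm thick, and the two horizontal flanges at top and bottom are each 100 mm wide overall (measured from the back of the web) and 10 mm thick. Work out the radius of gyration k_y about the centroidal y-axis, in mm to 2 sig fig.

Treat the section as a set of non-overlapping primitives; coordinates are from the bounding-box lower-left.
Web: 10 × 300, A = 3 000 mm², x = 5 mm, Ī = 25 000 mm⁴.
Top flange (beyond web): 90 × 10, A = 900 mm², x = 55 mm, Ī = 607 500 mm⁴.
Bottom flange (beyond web): 90 × 10, A = 900 mm², x = 55 mm, Ī = 607 500 mm⁴.
Centroid: x̄ = ΣA·x / ΣA = 23.75 mm.
Transfer each piece to the centroidal y-axis using Ī + A·d² with d = x − 23.75:
  web: d = -18.75 mm → contributes +1 079 688 mm⁴
  top flange (beyond web): d = 31.25 mm → contributes +1 486 406 mm⁴
  bottom flange (beyond web): d = 31.25 mm → contributes +1 486 406 mm⁴
Total I = 4 052 500 mm⁴.
Radius of gyration: k = √(I/A) = √(4 052 500 / 4 800) = 29.06 mm.

k_y ≈ 29 mm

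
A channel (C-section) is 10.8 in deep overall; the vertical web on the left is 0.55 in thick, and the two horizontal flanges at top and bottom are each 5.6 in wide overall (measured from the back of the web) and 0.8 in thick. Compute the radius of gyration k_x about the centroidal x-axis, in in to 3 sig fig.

Split into non-overlapping primitives; take the origin at the lower-left of the bounding box.
Web: 0.55 × 10.8, A = 5.94 in², y = 5.4 in, Ī = 57.737 in⁴.
Top flange (beyond web): 5.05 × 0.8, A = 4.04 in², y = 10.4 in, Ī = 0.21547 in⁴.
Bottom flange (beyond web): 5.05 × 0.8, A = 4.04 in², y = 0.4 in, Ī = 0.21547 in⁴.
By symmetry the centroid is at mid-height, ȳ = 5.4 in.
Transfer each piece to the centroidal x-axis using Ī + A·d² with d = y − 5.4:
  web: d = 0 in → contributes +57.737 in⁴
  top flange (beyond web): d = 5 in → contributes +101.22 in⁴
  bottom flange (beyond web): d = -5 in → contributes +101.22 in⁴
Total I = 260.17 in⁴.
Radius of gyration: k = √(I/A) = √(260.17 / 14.02) = 4.3078 in.

k_x ≈ 4.31 in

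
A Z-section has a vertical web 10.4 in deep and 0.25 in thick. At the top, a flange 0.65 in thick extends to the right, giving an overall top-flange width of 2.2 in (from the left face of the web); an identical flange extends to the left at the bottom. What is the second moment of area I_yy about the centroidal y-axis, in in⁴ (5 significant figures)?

I_yy ≈ 3.8842 in⁴

Treat the section as a set of non-overlapping primitives; coordinates are from the bounding-box lower-left.
Web: 0.25 × 10.4, A = 2.6 in², x = 2.075 in, Ī = 0.01354167 in⁴.
Top flange (beyond web): 1.95 × 0.65, A = 1.2675 in², x = 3.175 in, Ī = 0.4016391 in⁴.
Bottom flange (beyond web): 1.95 × 0.65, A = 1.2675 in², x = 0.975 in, Ī = 0.4016391 in⁴.
Centroid: x̄ = ΣA·x / ΣA = 2.075 in.
Transfer each piece to the centroidal y-axis using Ī + A·d² with d = x − 2.075:
  web: d = 0 in → contributes +0.01354167 in⁴
  top flange (beyond web): d = 1.1 in → contributes +1.935314 in⁴
  bottom flange (beyond web): d = -1.1 in → contributes +1.935314 in⁴
Total I = 3.88417 in⁴.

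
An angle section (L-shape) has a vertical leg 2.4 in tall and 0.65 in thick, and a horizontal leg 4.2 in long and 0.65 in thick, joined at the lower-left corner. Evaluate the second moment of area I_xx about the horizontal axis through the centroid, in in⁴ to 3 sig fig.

I_xx ≈ 1.54 in⁴

Treat the section as a set of non-overlapping primitives; coordinates are from the bounding-box lower-left.
Vertical leg: 0.65 × 2.4, A = 1.56 in², y = 1.2 in, Ī = 0.7488 in⁴.
Horizontal leg (remainder): 3.55 × 0.65, A = 2.3075 in², y = 0.325 in, Ī = 0.081243 in⁴.
Centroid: ȳ = ΣA·y / ΣA = 0.67794 in.
Transfer each piece to the horizontal axis through the centroid using Ī + A·d² with d = y − 0.67794:
  vertical leg: d = 0.52206 in → contributes +1.174 in⁴
  horizontal leg (remainder): d = -0.35294 in → contributes +0.36868 in⁴
Total I = 1.5427 in⁴.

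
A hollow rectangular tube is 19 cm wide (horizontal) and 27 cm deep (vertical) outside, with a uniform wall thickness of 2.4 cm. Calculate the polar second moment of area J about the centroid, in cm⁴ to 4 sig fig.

J ≈ 2.835 × 10⁴ cm⁴

Treat the section as a set of non-overlapping primitives; coordinates are from the bounding-box lower-left.
Outer rectangle: 19 × 27, A = 513 cm², y = 13.5 cm, Ī = 31164.8 cm⁴.
Inner void (subtracted): 14.2 × 22.2, A = 315.24 cm², y = 13.5 cm, Ī = 12946.9 cm⁴.
By symmetry the centroid is at mid-height, ȳ = 13.5 cm.
All pieces are centred on the centroidal x-axis, so I = ΣĪ (holes subtracted) = 18217.8 cm⁴.
Repeating about the centroidal y-axis gives I_y = 10135.7 cm⁴.
Polar second moment: J = I_x + I_y = 28353.5 cm⁴.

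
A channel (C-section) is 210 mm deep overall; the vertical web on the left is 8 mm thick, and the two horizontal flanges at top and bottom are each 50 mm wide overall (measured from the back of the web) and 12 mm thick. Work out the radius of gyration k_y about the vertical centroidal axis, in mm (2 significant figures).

Break the section into simple shapes (no overlaps), measuring from the bottom-left corner of the bounding box.
Web: 8 × 210, A = 1 680 mm², x = 4 mm, Ī = 8 960 mm⁴.
Top flange (beyond web): 42 × 12, A = 504 mm², x = 29 mm, Ī = 74 088 mm⁴.
Bottom flange (beyond web): 42 × 12, A = 504 mm², x = 29 mm, Ī = 74 088 mm⁴.
Centroid: x̄ = ΣA·x / ΣA = 13.38 mm.
Transfer each piece to the vertical centroidal axis using Ī + A·d² with d = x − 13.38:
  web: d = -9.375 mm → contributes +156 616 mm⁴
  top flange (beyond web): d = 15.63 mm → contributes +197 135 mm⁴
  bottom flange (beyond web): d = 15.63 mm → contributes +197 135 mm⁴
Total I = 550 886 mm⁴.
Radius of gyration: k = √(I/A) = √(550 886 / 2 688) = 14.32 mm.

k_y ≈ 14 mm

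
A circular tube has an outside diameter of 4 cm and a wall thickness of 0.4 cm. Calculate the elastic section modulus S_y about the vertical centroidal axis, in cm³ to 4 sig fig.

S_y ≈ 3.710 cm³

Treat the section as a set of non-overlapping primitives; coordinates are from the bounding-box lower-left.
Outer circle: ⌀4, A = 12.5664 cm², x = 2 cm, Ī = 12.5664 cm⁴.
Bore (subtracted): ⌀3.2, A = 8.04248 cm², x = 2 cm, Ī = 5.14719 cm⁴.
By symmetry the centroid is at mid-width, x̄ = 2 cm.
All pieces are centred on the vertical centroidal axis, so I = ΣĪ (holes subtracted) = 7.41919 cm⁴.
Extreme fibre distance c = 2 cm; S = I/c = 3.70959 cm³.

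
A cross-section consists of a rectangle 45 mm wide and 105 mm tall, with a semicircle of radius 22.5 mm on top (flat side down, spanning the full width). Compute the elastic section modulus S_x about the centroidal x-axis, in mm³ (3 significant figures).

Break the section into simple shapes (no overlaps), measuring from the bottom-left corner of the bounding box.
Rectangular body: 45 × 105, A = 4 725 mm², y = 52.5 mm, Ī = 4 341 094 mm⁴.
Semicircular cap: semicircle r = 22.5, A = 795.22 mm², y = 114.55 mm, Ī = 28 130 mm⁴.
Centroid: ȳ = ΣA·y / ΣA = 61.439 mm.
Transfer each piece to the centroidal x-axis using Ī + A·d² with d = y − 61.439:
  rectangular body: d = -8.9385 mm → contributes +4 718 608 mm⁴
  semicircular cap: d = 53.111 mm → contributes +2 271 237 mm⁴
Total I = 6 989 845 mm⁴.
Extreme fibre distance c = 66.061 mm; S = I/c = 105 808 mm³.

S_x ≈ 1.06 × 10⁵ mm³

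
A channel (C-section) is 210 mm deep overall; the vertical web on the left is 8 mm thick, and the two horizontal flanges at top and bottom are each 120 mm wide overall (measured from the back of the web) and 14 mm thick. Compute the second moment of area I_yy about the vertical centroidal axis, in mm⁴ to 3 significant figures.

Decompose the section into non-overlapping parts with the origin at the bottom-left of its bounding rectangle.
Web: 8 × 210, A = 1 680 mm², x = 4 mm, Ī = 8 960 mm⁴.
Top flange (beyond web): 112 × 14, A = 1 568 mm², x = 64 mm, Ī = 1 639 083 mm⁴.
Bottom flange (beyond web): 112 × 14, A = 1 568 mm², x = 64 mm, Ī = 1 639 083 mm⁴.
Centroid: x̄ = ΣA·x / ΣA = 43.07 mm.
Transfer each piece to the vertical centroidal axis using Ī + A·d² with d = x − 43.07:
  web: d = -39.07 mm → contributes +2 573 391 mm⁴
  top flange (beyond web): d = 20.93 mm → contributes +2 325 984 mm⁴
  bottom flange (beyond web): d = 20.93 mm → contributes +2 325 984 mm⁴
Total I = 7 225 358 mm⁴.

I_yy ≈ 7.23 × 10⁶ mm⁴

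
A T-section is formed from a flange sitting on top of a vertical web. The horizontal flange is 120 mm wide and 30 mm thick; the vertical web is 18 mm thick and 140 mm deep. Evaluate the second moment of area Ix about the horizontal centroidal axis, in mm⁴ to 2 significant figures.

Ix ≈ 1.5 × 10⁷ mm⁴

Break the section into simple shapes (no overlaps), measuring from the bottom-left corner of the bounding box.
Flange: 120 × 30, A = 3 600 mm², y = 155 mm, Ī = 270 000 mm⁴.
Web: 18 × 140, A = 2 520 mm², y = 70 mm, Ī = 4 116 000 mm⁴.
Centroid: ȳ = ΣA·y / ΣA = 120 mm.
Transfer each piece to the horizontal centroidal axis using Ī + A·d² with d = y − 120:
  flange: d = 35 mm → contributes +4 680 000 mm⁴
  web: d = -50 mm → contributes +10 416 000 mm⁴
Total I = 15 096 000 mm⁴.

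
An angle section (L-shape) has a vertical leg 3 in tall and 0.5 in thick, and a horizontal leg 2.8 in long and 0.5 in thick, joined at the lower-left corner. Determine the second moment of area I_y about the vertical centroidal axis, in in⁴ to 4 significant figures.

Treat the section as a set of non-overlapping primitives; coordinates are from the bounding-box lower-left.
Vertical leg: 0.5 × 3, A = 1.5 in², x = 0.25 in, Ī = 0.03125 in⁴.
Horizontal leg (remainder): 2.3 × 0.5, A = 1.15 in², x = 1.65 in, Ī = 0.506958 in⁴.
Centroid: x̄ = ΣA·x / ΣA = 0.857547 in.
Transfer each piece to the vertical centroidal axis using Ī + A·d² with d = x − 0.857547:
  vertical leg: d = -0.607547 in → contributes +0.58492 in⁴
  horizontal leg (remainder): d = 0.792453 in → contributes +1.22914 in⁴
Total I = 1.81406 in⁴.

I_y ≈ 1.814 in⁴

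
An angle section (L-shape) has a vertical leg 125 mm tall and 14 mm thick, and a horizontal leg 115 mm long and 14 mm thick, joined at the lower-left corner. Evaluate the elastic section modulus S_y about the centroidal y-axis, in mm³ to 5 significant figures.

Break the section into simple shapes (no overlaps), measuring from the bottom-left corner of the bounding box.
Vertical leg: 14 × 125, A = 1 750 mm², x = 7 mm, Ī = 28583.33 mm⁴.
Horizontal leg (remainder): 101 × 14, A = 1 414 mm², x = 64.5 mm, Ī = 1 202 018 mm⁴.
Centroid: x̄ = ΣA·x / ΣA = 32.6969 mm.
Transfer each piece to the centroidal y-axis using Ī + A·d² with d = x − 32.6969:
  vertical leg: d = -25.6969 mm → contributes +1 184 162 mm⁴
  horizontal leg (remainder): d = 31.8031 mm → contributes +2 632 190 mm⁴
Total I = 3 816 352 mm⁴.
Extreme fibre distance c = 82.3031 mm; S = I/c = 46369.48 mm³.

S_y ≈ 4.6369 × 10⁴ mm³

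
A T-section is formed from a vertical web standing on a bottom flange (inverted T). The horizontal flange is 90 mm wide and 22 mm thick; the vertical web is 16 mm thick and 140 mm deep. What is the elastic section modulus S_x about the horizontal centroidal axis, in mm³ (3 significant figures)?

Break the section into simple shapes (no overlaps), measuring from the bottom-left corner of the bounding box.
Flange: 90 × 22, A = 1 980 mm², y = 11 mm, Ī = 79 860 mm⁴.
Web: 16 × 140, A = 2 240 mm², y = 92 mm, Ī = 3 658 667 mm⁴.
Centroid: ȳ = ΣA·y / ΣA = 53.995 mm.
Transfer each piece to the horizontal centroidal axis using Ī + A·d² with d = y − 53.995:
  flange: d = -42.995 mm → contributes +3 740 073 mm⁴
  web: d = 38.005 mm → contributes +6 894 034 mm⁴
Total I = 10 634 107 mm⁴.
Extreme fibre distance c = 108 mm; S = I/c = 98 460 mm³.

S_x ≈ 9.85 × 10⁴ mm³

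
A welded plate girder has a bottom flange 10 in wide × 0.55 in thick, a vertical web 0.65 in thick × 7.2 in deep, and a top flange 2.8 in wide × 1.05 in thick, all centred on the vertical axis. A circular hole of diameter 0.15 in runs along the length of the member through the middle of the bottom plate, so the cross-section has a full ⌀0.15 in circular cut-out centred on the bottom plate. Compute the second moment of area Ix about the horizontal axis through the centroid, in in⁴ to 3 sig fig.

Split into non-overlapping primitives; take the origin at the lower-left of the bounding box.
Bottom plate: 10 × 0.55, A = 5.5 in², y = 0.275 in, Ī = 0.13865 in⁴.
Web plate: 0.65 × 7.2, A = 4.68 in², y = 4.15 in, Ī = 20.218 in⁴.
Top plate: 2.8 × 1.05, A = 2.94 in², y = 8.275 in, Ī = 0.27011 in⁴.
Hole (subtracted): ⌀0.15, A = 0.017671 in², y = 0.275 in, Ī = 0.00002485 in⁴.
Centroid: ȳ = ΣA·y / ΣA = 3.4542 in.
Transfer each piece to the horizontal axis through the centroid using Ī + A·d² with d = y − 3.4542:
  bottom plate: d = -3.1792 in → contributes +55.729 in⁴
  web plate: d = 0.69579 in → contributes +22.483 in⁴
  top plate: d = 4.8208 in → contributes +68.596 in⁴
  hole: d = -3.1792 in → contributes −0.17864 in⁴
Total I = 146.63 in⁴.

Ix ≈ 147 in⁴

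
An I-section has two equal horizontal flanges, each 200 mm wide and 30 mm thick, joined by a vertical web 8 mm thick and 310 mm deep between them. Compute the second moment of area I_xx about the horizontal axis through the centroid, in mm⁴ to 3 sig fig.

I_xx ≈ 3.68 × 10⁸ mm⁴

Decompose the section into non-overlapping parts with the origin at the bottom-left of its bounding rectangle.
Bottom flange: 200 × 30, A = 6 000 mm², y = 15 mm, Ī = 450 000 mm⁴.
Web: 8 × 310, A = 2 480 mm², y = 185 mm, Ī = 19 860 667 mm⁴.
Top flange: 200 × 30, A = 6 000 mm², y = 355 mm, Ī = 450 000 mm⁴.
By symmetry the centroid is at mid-height, ȳ = 185 mm.
Transfer each piece to the horizontal axis through the centroid using Ī + A·d² with d = y − 185:
  bottom flange: d = -170 mm → contributes +173 850 000 mm⁴
  web: d = 0 mm → contributes +19 860 667 mm⁴
  top flange: d = 170 mm → contributes +173 850 000 mm⁴
Total I = 367 560 667 mm⁴.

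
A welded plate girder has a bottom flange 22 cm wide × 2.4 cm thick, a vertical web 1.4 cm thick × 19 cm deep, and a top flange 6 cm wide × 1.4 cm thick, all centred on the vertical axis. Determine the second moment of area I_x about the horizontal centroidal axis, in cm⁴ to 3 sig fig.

Break the section into simple shapes (no overlaps), measuring from the bottom-left corner of the bounding box.
Bottom plate: 22 × 2.4, A = 52.8 cm², y = 1.2 cm, Ī = 25.344 cm⁴.
Web plate: 1.4 × 19, A = 26.6 cm², y = 11.9 cm, Ī = 800.22 cm⁴.
Top plate: 6 × 1.4, A = 8.4 cm², y = 22.1 cm, Ī = 1.372 cm⁴.
Centroid: ȳ = ΣA·y / ΣA = 6.4412 cm.
Transfer each piece to the horizontal centroidal axis using Ī + A·d² with d = y − 6.4412:
  bottom plate: d = -5.2412 cm → contributes +1475.8 cm⁴
  web plate: d = 5.4588 cm → contributes +1592.8 cm⁴
  top plate: d = 15.659 cm → contributes +2 061 cm⁴
Total I = 5129.7 cm⁴.

I_x ≈ 5130 cm⁴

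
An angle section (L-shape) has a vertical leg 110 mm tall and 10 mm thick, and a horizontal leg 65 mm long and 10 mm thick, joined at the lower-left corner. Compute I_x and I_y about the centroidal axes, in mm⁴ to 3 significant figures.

Treat the section as a set of non-overlapping primitives; coordinates are from the bounding-box lower-left.
Vertical leg: 10 × 110, A = 1 100 mm², y = 55 mm, Ī = 1 109 167 mm⁴.
Horizontal leg (remainder): 55 × 10, A = 550 mm², y = 5 mm, Ī = 4583.3 mm⁴.
Centroid: ȳ = ΣA·y / ΣA = 38.333 mm.
Transfer each piece to the centroidal x-axis using Ī + A·d² with d = y − 38.333:
  vertical leg: d = 16.667 mm → contributes +1 414 722 mm⁴
  horizontal leg (remainder): d = -33.333 mm → contributes +615 694 mm⁴
Total I = 2 030 417 mm⁴.
For the y-axis: x̄ = 15.833 mm.
Repeating about the centroidal y-axis gives I_y = 535 104 mm⁴.

I_x ≈ 2.03 × 10⁶ mm⁴, I_y ≈ 5.35 × 10⁵ mm⁴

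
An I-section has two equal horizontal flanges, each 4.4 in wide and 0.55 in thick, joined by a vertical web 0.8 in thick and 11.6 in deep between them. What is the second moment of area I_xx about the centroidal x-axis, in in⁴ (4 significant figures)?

I_xx ≈ 282.8 in⁴

Treat the section as a set of non-overlapping primitives; coordinates are from the bounding-box lower-left.
Bottom flange: 4.4 × 0.55, A = 2.42 in², y = 0.275 in, Ī = 0.0610042 in⁴.
Web: 0.8 × 11.6, A = 9.28 in², y = 6.35 in, Ī = 104.06 in⁴.
Top flange: 4.4 × 0.55, A = 2.42 in², y = 12.425 in, Ī = 0.0610042 in⁴.
By symmetry the centroid is at mid-height, ȳ = 6.35 in.
Transfer each piece to the centroidal x-axis using Ī + A·d² with d = y − 6.35:
  bottom flange: d = -6.075 in → contributes +89.3726 in⁴
  web: d = 0 in → contributes +104.06 in⁴
  top flange: d = 6.075 in → contributes +89.3726 in⁴
Total I = 282.805 in⁴.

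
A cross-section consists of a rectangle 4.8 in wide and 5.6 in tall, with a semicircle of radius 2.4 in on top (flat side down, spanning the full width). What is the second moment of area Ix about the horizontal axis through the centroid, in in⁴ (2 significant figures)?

Decompose the section into non-overlapping parts with the origin at the bottom-left of its bounding rectangle.
Rectangular body: 4.8 × 5.6, A = 26.88 in², y = 2.8 in, Ī = 70.25 in⁴.
Semicircular cap: semicircle r = 2.4, A = 9.048 in², y = 6.619 in, Ī = 3.641 in⁴.
Centroid: ȳ = ΣA·y / ΣA = 3.762 in.
Transfer each piece to the horizontal axis through the centroid using Ī + A·d² with d = y − 3.762:
  rectangular body: d = -0.9616 in → contributes +95.1 in⁴
  semicircular cap: d = 2.857 in → contributes +77.49 in⁴
Total I = 172.6 in⁴.

Ix ≈ 170 in⁴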